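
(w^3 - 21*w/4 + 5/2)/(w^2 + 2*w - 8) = (w^2 + 2*w - 5/4)/(w + 4)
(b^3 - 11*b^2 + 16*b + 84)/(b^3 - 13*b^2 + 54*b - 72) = (b^2 - 5*b - 14)/(b^2 - 7*b + 12)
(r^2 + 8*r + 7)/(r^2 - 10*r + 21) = (r^2 + 8*r + 7)/(r^2 - 10*r + 21)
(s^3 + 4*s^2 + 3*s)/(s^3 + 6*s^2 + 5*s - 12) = s*(s + 1)/(s^2 + 3*s - 4)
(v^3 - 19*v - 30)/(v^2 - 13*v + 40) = (v^2 + 5*v + 6)/(v - 8)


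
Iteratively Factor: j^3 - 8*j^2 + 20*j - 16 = (j - 4)*(j^2 - 4*j + 4) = (j - 4)*(j - 2)*(j - 2)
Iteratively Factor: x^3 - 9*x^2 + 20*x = (x)*(x^2 - 9*x + 20) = x*(x - 5)*(x - 4)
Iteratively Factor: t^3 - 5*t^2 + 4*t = (t)*(t^2 - 5*t + 4) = t*(t - 1)*(t - 4)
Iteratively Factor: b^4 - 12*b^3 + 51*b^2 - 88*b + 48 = (b - 1)*(b^3 - 11*b^2 + 40*b - 48) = (b - 3)*(b - 1)*(b^2 - 8*b + 16) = (b - 4)*(b - 3)*(b - 1)*(b - 4)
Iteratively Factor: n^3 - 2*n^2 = (n)*(n^2 - 2*n) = n^2*(n - 2)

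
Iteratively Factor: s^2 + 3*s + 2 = (s + 1)*(s + 2)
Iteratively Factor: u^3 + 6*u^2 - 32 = (u + 4)*(u^2 + 2*u - 8) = (u + 4)^2*(u - 2)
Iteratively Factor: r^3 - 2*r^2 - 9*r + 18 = (r - 3)*(r^2 + r - 6) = (r - 3)*(r - 2)*(r + 3)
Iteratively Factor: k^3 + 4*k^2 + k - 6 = (k + 3)*(k^2 + k - 2) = (k - 1)*(k + 3)*(k + 2)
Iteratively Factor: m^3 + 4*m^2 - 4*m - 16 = (m + 4)*(m^2 - 4) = (m - 2)*(m + 4)*(m + 2)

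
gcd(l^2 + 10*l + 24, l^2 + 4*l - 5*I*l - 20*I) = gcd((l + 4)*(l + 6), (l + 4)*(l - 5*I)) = l + 4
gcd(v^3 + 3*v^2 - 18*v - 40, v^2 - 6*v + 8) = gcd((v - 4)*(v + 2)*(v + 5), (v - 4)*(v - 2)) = v - 4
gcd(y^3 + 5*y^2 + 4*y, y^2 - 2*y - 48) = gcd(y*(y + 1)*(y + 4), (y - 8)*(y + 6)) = 1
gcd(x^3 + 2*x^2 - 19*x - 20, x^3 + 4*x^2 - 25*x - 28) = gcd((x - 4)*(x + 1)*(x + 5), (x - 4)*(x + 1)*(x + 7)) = x^2 - 3*x - 4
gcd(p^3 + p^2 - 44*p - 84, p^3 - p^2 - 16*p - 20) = p + 2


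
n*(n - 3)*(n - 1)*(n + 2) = n^4 - 2*n^3 - 5*n^2 + 6*n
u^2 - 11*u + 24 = (u - 8)*(u - 3)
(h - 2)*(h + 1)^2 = h^3 - 3*h - 2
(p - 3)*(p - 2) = p^2 - 5*p + 6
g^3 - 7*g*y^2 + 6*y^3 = (g - 2*y)*(g - y)*(g + 3*y)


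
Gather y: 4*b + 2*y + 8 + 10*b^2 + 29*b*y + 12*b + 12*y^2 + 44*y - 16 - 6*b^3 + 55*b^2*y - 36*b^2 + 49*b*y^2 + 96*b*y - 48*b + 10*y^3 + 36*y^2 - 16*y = -6*b^3 - 26*b^2 - 32*b + 10*y^3 + y^2*(49*b + 48) + y*(55*b^2 + 125*b + 30) - 8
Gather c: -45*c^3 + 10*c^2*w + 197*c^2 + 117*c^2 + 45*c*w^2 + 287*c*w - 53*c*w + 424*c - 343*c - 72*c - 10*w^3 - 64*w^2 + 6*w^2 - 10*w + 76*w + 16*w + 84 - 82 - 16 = -45*c^3 + c^2*(10*w + 314) + c*(45*w^2 + 234*w + 9) - 10*w^3 - 58*w^2 + 82*w - 14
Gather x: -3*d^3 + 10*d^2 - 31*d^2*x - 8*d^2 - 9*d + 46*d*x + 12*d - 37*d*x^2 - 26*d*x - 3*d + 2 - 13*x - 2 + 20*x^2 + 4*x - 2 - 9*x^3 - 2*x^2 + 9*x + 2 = -3*d^3 + 2*d^2 - 9*x^3 + x^2*(18 - 37*d) + x*(-31*d^2 + 20*d)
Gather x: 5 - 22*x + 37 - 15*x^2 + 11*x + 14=-15*x^2 - 11*x + 56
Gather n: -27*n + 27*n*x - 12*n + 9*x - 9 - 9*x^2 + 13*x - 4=n*(27*x - 39) - 9*x^2 + 22*x - 13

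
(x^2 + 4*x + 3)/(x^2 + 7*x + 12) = (x + 1)/(x + 4)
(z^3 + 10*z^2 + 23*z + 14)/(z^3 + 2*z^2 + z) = (z^2 + 9*z + 14)/(z*(z + 1))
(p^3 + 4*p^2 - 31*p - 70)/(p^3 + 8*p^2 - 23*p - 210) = (p + 2)/(p + 6)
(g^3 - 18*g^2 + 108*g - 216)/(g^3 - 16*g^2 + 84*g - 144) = (g - 6)/(g - 4)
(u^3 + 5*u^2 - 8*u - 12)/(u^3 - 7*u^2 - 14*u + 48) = (u^2 + 7*u + 6)/(u^2 - 5*u - 24)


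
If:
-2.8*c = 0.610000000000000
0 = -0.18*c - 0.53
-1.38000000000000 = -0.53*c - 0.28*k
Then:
No Solution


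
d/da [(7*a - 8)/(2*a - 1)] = 9/(2*a - 1)^2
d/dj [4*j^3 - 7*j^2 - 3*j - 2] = 12*j^2 - 14*j - 3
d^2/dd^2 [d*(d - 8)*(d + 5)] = 6*d - 6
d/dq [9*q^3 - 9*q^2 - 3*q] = 27*q^2 - 18*q - 3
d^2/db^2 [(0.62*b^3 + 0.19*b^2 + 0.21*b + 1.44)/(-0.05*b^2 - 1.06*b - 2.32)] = (-1.73472347597681e-18*b^5 - 1.230334*b^3 - 9.037584*b^2 - 20.334288*b - 3.914336)/(0.000125*b^6 + 0.00795*b^5 + 0.18594*b^4 + 1.928776*b^3 + 8.627616*b^2 + 17.116032*b + 12.487168)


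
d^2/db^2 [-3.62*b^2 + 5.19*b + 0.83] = -7.24000000000000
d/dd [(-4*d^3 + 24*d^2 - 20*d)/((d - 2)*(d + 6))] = 4*(-d^4 - 8*d^3 + 65*d^2 - 144*d + 60)/(d^4 + 8*d^3 - 8*d^2 - 96*d + 144)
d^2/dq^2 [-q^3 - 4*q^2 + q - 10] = -6*q - 8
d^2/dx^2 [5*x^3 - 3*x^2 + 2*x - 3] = 30*x - 6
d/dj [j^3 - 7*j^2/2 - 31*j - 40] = 3*j^2 - 7*j - 31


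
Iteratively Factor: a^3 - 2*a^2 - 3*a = (a)*(a^2 - 2*a - 3) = a*(a + 1)*(a - 3)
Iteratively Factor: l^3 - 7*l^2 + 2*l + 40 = (l + 2)*(l^2 - 9*l + 20) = (l - 4)*(l + 2)*(l - 5)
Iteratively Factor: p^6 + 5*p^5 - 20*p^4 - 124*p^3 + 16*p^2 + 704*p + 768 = (p + 4)*(p^5 + p^4 - 24*p^3 - 28*p^2 + 128*p + 192) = (p + 2)*(p + 4)*(p^4 - p^3 - 22*p^2 + 16*p + 96) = (p - 4)*(p + 2)*(p + 4)*(p^3 + 3*p^2 - 10*p - 24) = (p - 4)*(p + 2)*(p + 4)^2*(p^2 - p - 6) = (p - 4)*(p - 3)*(p + 2)*(p + 4)^2*(p + 2)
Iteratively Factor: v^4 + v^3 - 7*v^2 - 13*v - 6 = (v + 1)*(v^3 - 7*v - 6) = (v + 1)^2*(v^2 - v - 6) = (v + 1)^2*(v + 2)*(v - 3)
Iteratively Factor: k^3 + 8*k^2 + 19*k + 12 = (k + 3)*(k^2 + 5*k + 4) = (k + 3)*(k + 4)*(k + 1)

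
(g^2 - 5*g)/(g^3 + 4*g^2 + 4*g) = (g - 5)/(g^2 + 4*g + 4)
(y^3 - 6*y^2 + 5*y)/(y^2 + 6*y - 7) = y*(y - 5)/(y + 7)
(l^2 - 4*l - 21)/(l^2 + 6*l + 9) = (l - 7)/(l + 3)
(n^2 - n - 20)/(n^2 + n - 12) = (n - 5)/(n - 3)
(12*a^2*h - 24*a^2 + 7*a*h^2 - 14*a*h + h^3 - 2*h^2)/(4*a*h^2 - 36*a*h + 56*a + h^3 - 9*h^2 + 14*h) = (3*a + h)/(h - 7)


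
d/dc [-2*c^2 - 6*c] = -4*c - 6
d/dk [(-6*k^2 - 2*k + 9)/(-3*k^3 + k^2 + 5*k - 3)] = (-18*k^4 - 12*k^3 + 53*k^2 + 18*k - 39)/(9*k^6 - 6*k^5 - 29*k^4 + 28*k^3 + 19*k^2 - 30*k + 9)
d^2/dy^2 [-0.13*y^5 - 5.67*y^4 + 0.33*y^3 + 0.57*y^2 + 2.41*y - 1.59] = -2.6*y^3 - 68.04*y^2 + 1.98*y + 1.14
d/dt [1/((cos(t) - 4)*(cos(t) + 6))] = 2*(cos(t) + 1)*sin(t)/((cos(t) - 4)^2*(cos(t) + 6)^2)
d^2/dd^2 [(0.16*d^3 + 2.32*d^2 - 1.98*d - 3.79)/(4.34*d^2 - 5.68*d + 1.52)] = (7.105427357601e-15*d^5 + 5.6843418860808e-14*d^4 + 48.005584*d^3 - 528.437256*d^2 + 641.156256*d - 218.014048)/(81.746504*d^6 - 320.958624*d^5 + 505.946784*d^4 - 408.069376*d^3 + 177.197952*d^2 - 39.369216*d + 3.511808)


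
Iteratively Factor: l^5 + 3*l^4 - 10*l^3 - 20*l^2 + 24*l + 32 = (l - 2)*(l^4 + 5*l^3 - 20*l - 16) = (l - 2)*(l + 4)*(l^3 + l^2 - 4*l - 4) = (l - 2)*(l + 2)*(l + 4)*(l^2 - l - 2) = (l - 2)*(l + 1)*(l + 2)*(l + 4)*(l - 2)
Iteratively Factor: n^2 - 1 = (n + 1)*(n - 1)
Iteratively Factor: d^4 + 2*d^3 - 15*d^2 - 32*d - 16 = (d + 4)*(d^3 - 2*d^2 - 7*d - 4) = (d + 1)*(d + 4)*(d^2 - 3*d - 4) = (d - 4)*(d + 1)*(d + 4)*(d + 1)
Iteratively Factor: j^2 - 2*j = (j)*(j - 2)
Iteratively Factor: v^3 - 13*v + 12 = (v + 4)*(v^2 - 4*v + 3) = (v - 3)*(v + 4)*(v - 1)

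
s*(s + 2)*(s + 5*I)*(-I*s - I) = -I*s^4 + 5*s^3 - 3*I*s^3 + 15*s^2 - 2*I*s^2 + 10*s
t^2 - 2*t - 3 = (t - 3)*(t + 1)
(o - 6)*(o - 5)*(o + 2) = o^3 - 9*o^2 + 8*o + 60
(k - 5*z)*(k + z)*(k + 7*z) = k^3 + 3*k^2*z - 33*k*z^2 - 35*z^3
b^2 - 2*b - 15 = (b - 5)*(b + 3)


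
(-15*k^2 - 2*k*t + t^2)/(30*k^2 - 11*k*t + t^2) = (3*k + t)/(-6*k + t)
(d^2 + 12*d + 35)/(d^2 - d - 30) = (d + 7)/(d - 6)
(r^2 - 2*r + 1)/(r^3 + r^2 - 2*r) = (r - 1)/(r*(r + 2))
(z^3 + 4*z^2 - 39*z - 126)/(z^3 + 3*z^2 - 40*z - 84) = (z + 3)/(z + 2)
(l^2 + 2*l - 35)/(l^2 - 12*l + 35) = (l + 7)/(l - 7)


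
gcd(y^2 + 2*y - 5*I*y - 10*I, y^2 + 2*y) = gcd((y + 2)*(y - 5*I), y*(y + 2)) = y + 2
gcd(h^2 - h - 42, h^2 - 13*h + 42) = h - 7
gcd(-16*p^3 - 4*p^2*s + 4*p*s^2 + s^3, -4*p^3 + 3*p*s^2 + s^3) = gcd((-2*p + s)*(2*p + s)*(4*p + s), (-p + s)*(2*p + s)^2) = 2*p + s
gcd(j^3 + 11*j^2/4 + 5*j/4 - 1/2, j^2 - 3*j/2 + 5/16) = j - 1/4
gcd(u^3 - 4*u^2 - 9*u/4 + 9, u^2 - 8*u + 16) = u - 4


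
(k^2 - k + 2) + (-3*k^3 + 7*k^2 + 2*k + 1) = -3*k^3 + 8*k^2 + k + 3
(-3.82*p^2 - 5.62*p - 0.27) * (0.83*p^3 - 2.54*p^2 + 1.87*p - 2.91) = -3.1706*p^5 + 5.0382*p^4 + 6.9073*p^3 + 1.2926*p^2 + 15.8493*p + 0.7857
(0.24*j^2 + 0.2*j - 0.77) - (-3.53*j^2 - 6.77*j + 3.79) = 3.77*j^2 + 6.97*j - 4.56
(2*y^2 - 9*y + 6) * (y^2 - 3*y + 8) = 2*y^4 - 15*y^3 + 49*y^2 - 90*y + 48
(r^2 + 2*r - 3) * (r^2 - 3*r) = r^4 - r^3 - 9*r^2 + 9*r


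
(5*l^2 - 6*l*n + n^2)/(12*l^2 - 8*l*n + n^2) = (5*l^2 - 6*l*n + n^2)/(12*l^2 - 8*l*n + n^2)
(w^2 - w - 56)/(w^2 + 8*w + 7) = (w - 8)/(w + 1)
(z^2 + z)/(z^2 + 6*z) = (z + 1)/(z + 6)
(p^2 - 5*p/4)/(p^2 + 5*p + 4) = p*(4*p - 5)/(4*(p^2 + 5*p + 4))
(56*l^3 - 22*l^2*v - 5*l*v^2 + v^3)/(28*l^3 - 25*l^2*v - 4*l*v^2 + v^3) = (-2*l + v)/(-l + v)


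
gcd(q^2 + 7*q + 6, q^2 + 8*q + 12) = q + 6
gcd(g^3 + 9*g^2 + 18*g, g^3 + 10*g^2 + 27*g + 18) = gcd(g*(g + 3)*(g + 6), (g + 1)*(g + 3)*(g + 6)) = g^2 + 9*g + 18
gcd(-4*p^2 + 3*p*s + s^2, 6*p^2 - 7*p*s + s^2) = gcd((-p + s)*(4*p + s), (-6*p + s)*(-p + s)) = p - s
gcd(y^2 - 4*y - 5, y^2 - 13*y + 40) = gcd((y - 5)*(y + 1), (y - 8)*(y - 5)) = y - 5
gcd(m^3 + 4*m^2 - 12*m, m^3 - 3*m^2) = m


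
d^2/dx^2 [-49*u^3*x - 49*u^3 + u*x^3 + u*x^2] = 2*u*(3*x + 1)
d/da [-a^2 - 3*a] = -2*a - 3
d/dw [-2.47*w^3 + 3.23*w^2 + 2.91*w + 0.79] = -7.41*w^2 + 6.46*w + 2.91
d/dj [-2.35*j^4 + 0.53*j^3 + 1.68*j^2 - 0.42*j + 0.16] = -9.4*j^3 + 1.59*j^2 + 3.36*j - 0.42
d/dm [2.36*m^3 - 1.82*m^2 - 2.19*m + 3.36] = 7.08*m^2 - 3.64*m - 2.19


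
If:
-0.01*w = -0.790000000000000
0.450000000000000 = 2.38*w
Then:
No Solution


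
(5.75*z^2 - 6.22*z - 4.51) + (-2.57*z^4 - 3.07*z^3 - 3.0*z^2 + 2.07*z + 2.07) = -2.57*z^4 - 3.07*z^3 + 2.75*z^2 - 4.15*z - 2.44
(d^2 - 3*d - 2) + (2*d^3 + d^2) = 2*d^3 + 2*d^2 - 3*d - 2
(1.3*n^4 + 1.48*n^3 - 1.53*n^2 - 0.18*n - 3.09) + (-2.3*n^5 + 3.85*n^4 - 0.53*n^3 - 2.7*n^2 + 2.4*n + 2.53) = -2.3*n^5 + 5.15*n^4 + 0.95*n^3 - 4.23*n^2 + 2.22*n - 0.56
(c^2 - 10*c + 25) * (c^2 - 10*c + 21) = c^4 - 20*c^3 + 146*c^2 - 460*c + 525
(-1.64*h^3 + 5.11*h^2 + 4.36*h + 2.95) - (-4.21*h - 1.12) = -1.64*h^3 + 5.11*h^2 + 8.57*h + 4.07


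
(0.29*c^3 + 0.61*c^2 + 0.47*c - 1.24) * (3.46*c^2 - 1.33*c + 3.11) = 1.0034*c^5 + 1.7249*c^4 + 1.7168*c^3 - 3.0184*c^2 + 3.1109*c - 3.8564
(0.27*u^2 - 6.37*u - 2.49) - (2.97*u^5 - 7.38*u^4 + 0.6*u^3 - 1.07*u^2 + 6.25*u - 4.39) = -2.97*u^5 + 7.38*u^4 - 0.6*u^3 + 1.34*u^2 - 12.62*u + 1.9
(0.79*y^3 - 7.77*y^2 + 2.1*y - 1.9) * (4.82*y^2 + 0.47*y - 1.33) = 3.8078*y^5 - 37.0801*y^4 + 5.4194*y^3 + 2.1631*y^2 - 3.686*y + 2.527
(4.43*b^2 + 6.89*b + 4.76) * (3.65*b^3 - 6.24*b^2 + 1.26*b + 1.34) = 16.1695*b^5 - 2.4947*b^4 - 20.0378*b^3 - 15.0848*b^2 + 15.2302*b + 6.3784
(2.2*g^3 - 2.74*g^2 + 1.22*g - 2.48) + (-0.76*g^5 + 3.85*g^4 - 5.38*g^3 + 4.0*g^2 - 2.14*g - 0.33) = -0.76*g^5 + 3.85*g^4 - 3.18*g^3 + 1.26*g^2 - 0.92*g - 2.81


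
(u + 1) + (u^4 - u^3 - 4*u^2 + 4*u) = u^4 - u^3 - 4*u^2 + 5*u + 1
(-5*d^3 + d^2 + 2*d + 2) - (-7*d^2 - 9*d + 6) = -5*d^3 + 8*d^2 + 11*d - 4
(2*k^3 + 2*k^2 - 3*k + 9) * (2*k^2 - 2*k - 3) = 4*k^5 - 16*k^3 + 18*k^2 - 9*k - 27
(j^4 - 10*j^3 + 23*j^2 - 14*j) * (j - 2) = j^5 - 12*j^4 + 43*j^3 - 60*j^2 + 28*j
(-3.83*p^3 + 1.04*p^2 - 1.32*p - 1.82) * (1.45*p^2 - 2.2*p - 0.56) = -5.5535*p^5 + 9.934*p^4 - 2.0572*p^3 - 0.3174*p^2 + 4.7432*p + 1.0192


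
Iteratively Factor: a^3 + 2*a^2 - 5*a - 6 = (a + 3)*(a^2 - a - 2) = (a + 1)*(a + 3)*(a - 2)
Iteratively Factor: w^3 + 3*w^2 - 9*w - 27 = (w + 3)*(w^2 - 9) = (w + 3)^2*(w - 3)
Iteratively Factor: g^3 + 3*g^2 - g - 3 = (g + 3)*(g^2 - 1) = (g - 1)*(g + 3)*(g + 1)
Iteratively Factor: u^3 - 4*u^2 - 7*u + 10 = (u - 1)*(u^2 - 3*u - 10) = (u - 5)*(u - 1)*(u + 2)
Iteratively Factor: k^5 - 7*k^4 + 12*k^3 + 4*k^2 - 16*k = (k - 2)*(k^4 - 5*k^3 + 2*k^2 + 8*k) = (k - 2)*(k + 1)*(k^3 - 6*k^2 + 8*k) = k*(k - 2)*(k + 1)*(k^2 - 6*k + 8) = k*(k - 2)^2*(k + 1)*(k - 4)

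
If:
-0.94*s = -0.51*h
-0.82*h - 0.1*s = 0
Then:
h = 0.00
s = 0.00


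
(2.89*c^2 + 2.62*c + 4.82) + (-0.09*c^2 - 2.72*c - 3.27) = 2.8*c^2 - 0.1*c + 1.55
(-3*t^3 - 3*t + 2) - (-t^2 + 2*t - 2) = -3*t^3 + t^2 - 5*t + 4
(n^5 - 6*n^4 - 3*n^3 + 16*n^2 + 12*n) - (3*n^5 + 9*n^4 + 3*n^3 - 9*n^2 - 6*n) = -2*n^5 - 15*n^4 - 6*n^3 + 25*n^2 + 18*n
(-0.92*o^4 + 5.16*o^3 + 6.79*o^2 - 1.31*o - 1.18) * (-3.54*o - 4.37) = 3.2568*o^5 - 14.246*o^4 - 46.5858*o^3 - 25.0349*o^2 + 9.9019*o + 5.1566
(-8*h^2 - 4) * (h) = -8*h^3 - 4*h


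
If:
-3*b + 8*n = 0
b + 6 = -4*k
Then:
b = 8*n/3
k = -2*n/3 - 3/2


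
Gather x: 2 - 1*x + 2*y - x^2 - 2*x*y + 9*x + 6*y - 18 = -x^2 + x*(8 - 2*y) + 8*y - 16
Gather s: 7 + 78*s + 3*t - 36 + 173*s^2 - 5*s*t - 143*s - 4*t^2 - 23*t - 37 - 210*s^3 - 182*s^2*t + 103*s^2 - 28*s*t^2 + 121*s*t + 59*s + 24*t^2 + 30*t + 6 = -210*s^3 + s^2*(276 - 182*t) + s*(-28*t^2 + 116*t - 6) + 20*t^2 + 10*t - 60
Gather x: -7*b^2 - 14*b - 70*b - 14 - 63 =-7*b^2 - 84*b - 77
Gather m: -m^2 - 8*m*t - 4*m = -m^2 + m*(-8*t - 4)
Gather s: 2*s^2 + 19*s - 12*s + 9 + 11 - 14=2*s^2 + 7*s + 6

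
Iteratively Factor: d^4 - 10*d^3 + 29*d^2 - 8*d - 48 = (d + 1)*(d^3 - 11*d^2 + 40*d - 48) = (d - 4)*(d + 1)*(d^2 - 7*d + 12) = (d - 4)*(d - 3)*(d + 1)*(d - 4)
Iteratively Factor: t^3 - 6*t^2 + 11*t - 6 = (t - 3)*(t^2 - 3*t + 2) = (t - 3)*(t - 2)*(t - 1)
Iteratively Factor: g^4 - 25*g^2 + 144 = (g - 3)*(g^3 + 3*g^2 - 16*g - 48) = (g - 3)*(g + 4)*(g^2 - g - 12) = (g - 3)*(g + 3)*(g + 4)*(g - 4)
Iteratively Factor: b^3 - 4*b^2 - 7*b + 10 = (b + 2)*(b^2 - 6*b + 5) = (b - 1)*(b + 2)*(b - 5)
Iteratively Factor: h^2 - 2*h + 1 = (h - 1)*(h - 1)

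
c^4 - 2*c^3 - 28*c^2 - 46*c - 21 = (c - 7)*(c + 1)^2*(c + 3)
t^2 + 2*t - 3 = (t - 1)*(t + 3)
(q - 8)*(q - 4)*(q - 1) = q^3 - 13*q^2 + 44*q - 32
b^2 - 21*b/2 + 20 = (b - 8)*(b - 5/2)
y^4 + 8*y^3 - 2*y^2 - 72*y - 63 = (y - 3)*(y + 1)*(y + 3)*(y + 7)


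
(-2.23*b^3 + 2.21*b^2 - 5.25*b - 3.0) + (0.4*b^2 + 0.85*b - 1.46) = -2.23*b^3 + 2.61*b^2 - 4.4*b - 4.46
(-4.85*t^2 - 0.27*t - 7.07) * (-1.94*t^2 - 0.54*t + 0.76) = 9.409*t^4 + 3.1428*t^3 + 10.1756*t^2 + 3.6126*t - 5.3732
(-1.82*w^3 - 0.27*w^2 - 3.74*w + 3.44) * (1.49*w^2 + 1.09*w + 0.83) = -2.7118*w^5 - 2.3861*w^4 - 7.3775*w^3 + 0.824899999999999*w^2 + 0.6454*w + 2.8552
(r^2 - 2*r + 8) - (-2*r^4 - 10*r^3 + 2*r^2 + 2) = 2*r^4 + 10*r^3 - r^2 - 2*r + 6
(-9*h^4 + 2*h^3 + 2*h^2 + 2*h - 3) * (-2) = 18*h^4 - 4*h^3 - 4*h^2 - 4*h + 6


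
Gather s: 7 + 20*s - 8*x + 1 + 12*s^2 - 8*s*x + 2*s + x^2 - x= 12*s^2 + s*(22 - 8*x) + x^2 - 9*x + 8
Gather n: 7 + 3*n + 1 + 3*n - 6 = 6*n + 2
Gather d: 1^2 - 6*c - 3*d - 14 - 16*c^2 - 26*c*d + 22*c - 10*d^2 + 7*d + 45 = -16*c^2 + 16*c - 10*d^2 + d*(4 - 26*c) + 32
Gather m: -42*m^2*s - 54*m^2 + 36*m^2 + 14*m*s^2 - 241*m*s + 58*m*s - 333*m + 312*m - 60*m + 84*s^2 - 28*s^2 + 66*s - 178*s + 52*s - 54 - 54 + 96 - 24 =m^2*(-42*s - 18) + m*(14*s^2 - 183*s - 81) + 56*s^2 - 60*s - 36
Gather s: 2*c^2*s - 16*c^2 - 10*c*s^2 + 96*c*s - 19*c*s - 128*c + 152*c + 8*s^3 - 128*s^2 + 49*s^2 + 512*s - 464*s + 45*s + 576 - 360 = -16*c^2 + 24*c + 8*s^3 + s^2*(-10*c - 79) + s*(2*c^2 + 77*c + 93) + 216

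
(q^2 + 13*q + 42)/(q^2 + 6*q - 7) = (q + 6)/(q - 1)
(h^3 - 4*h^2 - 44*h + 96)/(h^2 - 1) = (h^3 - 4*h^2 - 44*h + 96)/(h^2 - 1)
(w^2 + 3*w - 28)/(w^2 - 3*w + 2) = (w^2 + 3*w - 28)/(w^2 - 3*w + 2)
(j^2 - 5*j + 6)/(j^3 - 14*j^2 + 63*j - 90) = (j - 2)/(j^2 - 11*j + 30)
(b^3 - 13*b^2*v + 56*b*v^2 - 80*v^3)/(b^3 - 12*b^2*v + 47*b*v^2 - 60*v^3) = (-b + 4*v)/(-b + 3*v)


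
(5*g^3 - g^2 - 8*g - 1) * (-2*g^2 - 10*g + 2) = -10*g^5 - 48*g^4 + 36*g^3 + 80*g^2 - 6*g - 2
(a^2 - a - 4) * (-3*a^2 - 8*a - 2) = -3*a^4 - 5*a^3 + 18*a^2 + 34*a + 8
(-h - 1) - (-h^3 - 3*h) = h^3 + 2*h - 1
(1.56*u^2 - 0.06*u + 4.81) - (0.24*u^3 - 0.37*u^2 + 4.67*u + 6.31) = -0.24*u^3 + 1.93*u^2 - 4.73*u - 1.5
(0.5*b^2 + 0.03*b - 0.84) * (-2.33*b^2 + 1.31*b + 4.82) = -1.165*b^4 + 0.5851*b^3 + 4.4065*b^2 - 0.9558*b - 4.0488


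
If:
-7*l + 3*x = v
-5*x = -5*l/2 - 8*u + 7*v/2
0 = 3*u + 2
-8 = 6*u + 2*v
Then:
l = 6/11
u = -2/3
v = -2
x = 20/33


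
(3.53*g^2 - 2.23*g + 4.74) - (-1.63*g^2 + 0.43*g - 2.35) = 5.16*g^2 - 2.66*g + 7.09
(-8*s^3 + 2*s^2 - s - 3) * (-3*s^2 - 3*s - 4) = 24*s^5 + 18*s^4 + 29*s^3 + 4*s^2 + 13*s + 12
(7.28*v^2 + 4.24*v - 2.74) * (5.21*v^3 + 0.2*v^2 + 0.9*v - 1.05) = 37.9288*v^5 + 23.5464*v^4 - 6.8754*v^3 - 4.376*v^2 - 6.918*v + 2.877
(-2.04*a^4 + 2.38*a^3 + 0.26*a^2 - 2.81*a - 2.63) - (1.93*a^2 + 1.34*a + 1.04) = -2.04*a^4 + 2.38*a^3 - 1.67*a^2 - 4.15*a - 3.67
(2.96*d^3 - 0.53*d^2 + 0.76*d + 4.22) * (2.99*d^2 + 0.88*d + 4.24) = 8.8504*d^5 + 1.0201*d^4 + 14.3564*d^3 + 11.0394*d^2 + 6.936*d + 17.8928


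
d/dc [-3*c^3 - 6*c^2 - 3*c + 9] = -9*c^2 - 12*c - 3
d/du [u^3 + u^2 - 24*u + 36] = 3*u^2 + 2*u - 24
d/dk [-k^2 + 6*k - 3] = 6 - 2*k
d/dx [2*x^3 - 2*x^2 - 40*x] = 6*x^2 - 4*x - 40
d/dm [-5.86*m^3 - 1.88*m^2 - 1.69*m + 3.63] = -17.58*m^2 - 3.76*m - 1.69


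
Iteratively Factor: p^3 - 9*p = (p)*(p^2 - 9) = p*(p - 3)*(p + 3)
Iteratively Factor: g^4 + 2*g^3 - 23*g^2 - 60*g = (g + 4)*(g^3 - 2*g^2 - 15*g) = (g + 3)*(g + 4)*(g^2 - 5*g) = (g - 5)*(g + 3)*(g + 4)*(g)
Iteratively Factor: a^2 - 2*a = (a)*(a - 2)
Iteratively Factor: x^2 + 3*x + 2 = (x + 1)*(x + 2)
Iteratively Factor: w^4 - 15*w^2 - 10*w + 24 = (w + 3)*(w^3 - 3*w^2 - 6*w + 8) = (w - 1)*(w + 3)*(w^2 - 2*w - 8) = (w - 4)*(w - 1)*(w + 3)*(w + 2)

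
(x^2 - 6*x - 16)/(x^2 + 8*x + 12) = (x - 8)/(x + 6)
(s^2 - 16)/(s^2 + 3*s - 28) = (s + 4)/(s + 7)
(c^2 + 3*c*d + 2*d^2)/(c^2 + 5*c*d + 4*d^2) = (c + 2*d)/(c + 4*d)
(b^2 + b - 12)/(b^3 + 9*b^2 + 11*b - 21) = (b^2 + b - 12)/(b^3 + 9*b^2 + 11*b - 21)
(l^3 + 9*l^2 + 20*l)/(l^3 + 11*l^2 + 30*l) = (l + 4)/(l + 6)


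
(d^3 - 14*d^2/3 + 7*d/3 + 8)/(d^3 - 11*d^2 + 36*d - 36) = (3*d^2 - 5*d - 8)/(3*(d^2 - 8*d + 12))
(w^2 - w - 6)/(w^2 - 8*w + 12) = (w^2 - w - 6)/(w^2 - 8*w + 12)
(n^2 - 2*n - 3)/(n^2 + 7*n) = (n^2 - 2*n - 3)/(n*(n + 7))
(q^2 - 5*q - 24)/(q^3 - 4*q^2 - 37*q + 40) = (q + 3)/(q^2 + 4*q - 5)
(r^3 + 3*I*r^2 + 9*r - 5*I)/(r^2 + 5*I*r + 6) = (r^2 + 4*I*r + 5)/(r + 6*I)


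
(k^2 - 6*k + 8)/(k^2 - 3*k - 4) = (k - 2)/(k + 1)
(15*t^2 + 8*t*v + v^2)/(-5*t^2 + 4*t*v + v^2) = (-3*t - v)/(t - v)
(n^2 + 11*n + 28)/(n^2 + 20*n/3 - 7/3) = 3*(n + 4)/(3*n - 1)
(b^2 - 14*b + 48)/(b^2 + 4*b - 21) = (b^2 - 14*b + 48)/(b^2 + 4*b - 21)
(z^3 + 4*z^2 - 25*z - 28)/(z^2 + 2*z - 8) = (z^3 + 4*z^2 - 25*z - 28)/(z^2 + 2*z - 8)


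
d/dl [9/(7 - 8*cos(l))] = -72*sin(l)/(8*cos(l) - 7)^2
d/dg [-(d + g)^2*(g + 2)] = (d + g)*(-d - 3*g - 4)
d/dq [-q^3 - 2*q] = -3*q^2 - 2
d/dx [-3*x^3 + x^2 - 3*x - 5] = -9*x^2 + 2*x - 3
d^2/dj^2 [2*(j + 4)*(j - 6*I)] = 4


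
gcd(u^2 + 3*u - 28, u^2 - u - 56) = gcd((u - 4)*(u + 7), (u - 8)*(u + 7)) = u + 7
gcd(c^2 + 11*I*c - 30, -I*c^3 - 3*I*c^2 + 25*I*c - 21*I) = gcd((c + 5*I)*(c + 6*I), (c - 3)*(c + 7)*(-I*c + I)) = 1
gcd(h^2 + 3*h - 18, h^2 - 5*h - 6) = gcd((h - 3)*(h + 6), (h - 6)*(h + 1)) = 1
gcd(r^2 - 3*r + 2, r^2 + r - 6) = r - 2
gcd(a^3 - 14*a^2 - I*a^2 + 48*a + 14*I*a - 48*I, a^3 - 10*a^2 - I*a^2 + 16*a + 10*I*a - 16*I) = a^2 + a*(-8 - I) + 8*I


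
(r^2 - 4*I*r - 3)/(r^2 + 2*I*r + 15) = (r - I)/(r + 5*I)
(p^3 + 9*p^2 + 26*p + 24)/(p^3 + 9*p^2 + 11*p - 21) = (p^2 + 6*p + 8)/(p^2 + 6*p - 7)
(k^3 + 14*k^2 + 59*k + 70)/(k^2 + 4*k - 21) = (k^2 + 7*k + 10)/(k - 3)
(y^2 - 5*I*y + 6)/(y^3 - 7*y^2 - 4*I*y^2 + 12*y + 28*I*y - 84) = (y + I)/(y^2 + y*(-7 + 2*I) - 14*I)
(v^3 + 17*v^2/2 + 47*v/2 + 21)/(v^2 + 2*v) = v + 13/2 + 21/(2*v)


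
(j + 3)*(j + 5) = j^2 + 8*j + 15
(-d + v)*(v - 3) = -d*v + 3*d + v^2 - 3*v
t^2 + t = t*(t + 1)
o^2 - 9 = (o - 3)*(o + 3)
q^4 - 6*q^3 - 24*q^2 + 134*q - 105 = (q - 7)*(q - 3)*(q - 1)*(q + 5)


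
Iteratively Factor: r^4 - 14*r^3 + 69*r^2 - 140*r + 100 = (r - 2)*(r^3 - 12*r^2 + 45*r - 50) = (r - 5)*(r - 2)*(r^2 - 7*r + 10) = (r - 5)^2*(r - 2)*(r - 2)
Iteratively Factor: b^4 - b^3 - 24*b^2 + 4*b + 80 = (b - 2)*(b^3 + b^2 - 22*b - 40) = (b - 2)*(b + 4)*(b^2 - 3*b - 10) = (b - 5)*(b - 2)*(b + 4)*(b + 2)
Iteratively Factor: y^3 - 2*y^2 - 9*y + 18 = (y - 2)*(y^2 - 9) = (y - 2)*(y + 3)*(y - 3)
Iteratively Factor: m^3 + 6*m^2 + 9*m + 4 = (m + 1)*(m^2 + 5*m + 4) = (m + 1)*(m + 4)*(m + 1)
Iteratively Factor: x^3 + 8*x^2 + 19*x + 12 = (x + 4)*(x^2 + 4*x + 3) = (x + 1)*(x + 4)*(x + 3)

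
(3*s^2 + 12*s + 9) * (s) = 3*s^3 + 12*s^2 + 9*s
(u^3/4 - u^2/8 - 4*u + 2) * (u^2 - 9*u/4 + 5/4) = u^5/4 - 11*u^4/16 - 109*u^3/32 + 347*u^2/32 - 19*u/2 + 5/2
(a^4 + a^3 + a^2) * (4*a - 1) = 4*a^5 + 3*a^4 + 3*a^3 - a^2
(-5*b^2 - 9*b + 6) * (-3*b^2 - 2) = 15*b^4 + 27*b^3 - 8*b^2 + 18*b - 12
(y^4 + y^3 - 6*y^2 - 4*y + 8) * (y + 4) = y^5 + 5*y^4 - 2*y^3 - 28*y^2 - 8*y + 32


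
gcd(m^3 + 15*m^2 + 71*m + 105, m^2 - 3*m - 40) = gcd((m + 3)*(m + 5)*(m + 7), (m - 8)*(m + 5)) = m + 5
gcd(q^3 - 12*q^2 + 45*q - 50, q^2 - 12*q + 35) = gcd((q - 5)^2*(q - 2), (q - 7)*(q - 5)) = q - 5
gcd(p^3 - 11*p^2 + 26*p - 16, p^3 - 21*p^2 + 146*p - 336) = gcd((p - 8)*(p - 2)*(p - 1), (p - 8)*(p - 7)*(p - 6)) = p - 8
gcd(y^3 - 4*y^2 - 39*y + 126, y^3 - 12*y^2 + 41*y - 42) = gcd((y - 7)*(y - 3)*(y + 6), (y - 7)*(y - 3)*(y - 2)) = y^2 - 10*y + 21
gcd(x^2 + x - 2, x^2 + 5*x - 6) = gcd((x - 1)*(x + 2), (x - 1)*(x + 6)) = x - 1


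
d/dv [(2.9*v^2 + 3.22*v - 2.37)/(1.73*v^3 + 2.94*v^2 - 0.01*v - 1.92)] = (-5.017*v^4 - 11.1412*v^3 + 2.8045*v^2 + 2.7996*v - 6.2061)/(2.9929*v^6 + 10.1724*v^5 + 8.609*v^4 - 6.702*v^3 - 11.2895*v^2 + 0.0384*v + 3.6864)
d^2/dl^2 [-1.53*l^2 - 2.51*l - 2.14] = -3.06000000000000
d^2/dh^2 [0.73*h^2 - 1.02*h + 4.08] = 1.46000000000000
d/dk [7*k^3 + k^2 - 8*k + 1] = 21*k^2 + 2*k - 8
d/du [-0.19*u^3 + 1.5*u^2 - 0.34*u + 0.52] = -0.57*u^2 + 3.0*u - 0.34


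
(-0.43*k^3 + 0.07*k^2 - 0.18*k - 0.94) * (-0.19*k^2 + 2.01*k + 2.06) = 0.0817*k^5 - 0.8776*k^4 - 0.7109*k^3 - 0.039*k^2 - 2.2602*k - 1.9364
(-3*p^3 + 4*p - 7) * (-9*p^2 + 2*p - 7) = 27*p^5 - 6*p^4 - 15*p^3 + 71*p^2 - 42*p + 49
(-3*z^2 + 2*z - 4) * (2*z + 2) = -6*z^3 - 2*z^2 - 4*z - 8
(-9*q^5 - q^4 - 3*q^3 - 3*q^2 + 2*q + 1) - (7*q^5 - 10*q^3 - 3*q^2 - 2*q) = -16*q^5 - q^4 + 7*q^3 + 4*q + 1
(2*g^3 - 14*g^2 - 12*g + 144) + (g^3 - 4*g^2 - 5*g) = 3*g^3 - 18*g^2 - 17*g + 144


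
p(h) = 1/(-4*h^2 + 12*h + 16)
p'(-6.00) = 0.00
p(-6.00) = 0.00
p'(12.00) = 0.00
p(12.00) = 0.00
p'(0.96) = -0.01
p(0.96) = 0.04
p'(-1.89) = -0.06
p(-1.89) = -0.05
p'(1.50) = 0.00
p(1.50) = 0.04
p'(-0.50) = -0.20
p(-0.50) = 0.11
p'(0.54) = -0.02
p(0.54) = 0.05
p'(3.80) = 1.25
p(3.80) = 0.26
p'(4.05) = 20.00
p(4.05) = -0.99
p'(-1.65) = -0.12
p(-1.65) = -0.07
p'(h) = (8*h - 12)/(-4*h^2 + 12*h + 16)^2 = (2*h - 3)/(4*(-h^2 + 3*h + 4)^2)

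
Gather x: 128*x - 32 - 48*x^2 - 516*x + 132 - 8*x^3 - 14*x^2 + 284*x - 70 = -8*x^3 - 62*x^2 - 104*x + 30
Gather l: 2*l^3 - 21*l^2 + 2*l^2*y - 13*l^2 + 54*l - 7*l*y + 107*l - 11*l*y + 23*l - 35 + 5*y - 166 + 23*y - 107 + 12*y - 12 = 2*l^3 + l^2*(2*y - 34) + l*(184 - 18*y) + 40*y - 320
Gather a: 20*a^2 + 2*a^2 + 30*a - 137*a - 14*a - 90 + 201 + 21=22*a^2 - 121*a + 132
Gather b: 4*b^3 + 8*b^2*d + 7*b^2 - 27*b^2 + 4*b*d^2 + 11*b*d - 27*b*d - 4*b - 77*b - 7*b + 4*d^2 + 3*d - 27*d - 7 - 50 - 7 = 4*b^3 + b^2*(8*d - 20) + b*(4*d^2 - 16*d - 88) + 4*d^2 - 24*d - 64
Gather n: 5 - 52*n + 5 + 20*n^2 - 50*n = 20*n^2 - 102*n + 10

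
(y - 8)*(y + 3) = y^2 - 5*y - 24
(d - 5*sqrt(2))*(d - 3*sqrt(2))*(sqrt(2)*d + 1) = sqrt(2)*d^3 - 15*d^2 + 22*sqrt(2)*d + 30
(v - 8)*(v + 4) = v^2 - 4*v - 32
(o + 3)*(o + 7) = o^2 + 10*o + 21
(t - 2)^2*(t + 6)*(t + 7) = t^4 + 9*t^3 - 6*t^2 - 116*t + 168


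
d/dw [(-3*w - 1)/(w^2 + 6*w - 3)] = (3*w^2 + 2*w + 15)/(w^4 + 12*w^3 + 30*w^2 - 36*w + 9)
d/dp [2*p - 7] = 2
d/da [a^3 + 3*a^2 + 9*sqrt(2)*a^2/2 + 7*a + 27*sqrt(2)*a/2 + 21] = 3*a^2 + 6*a + 9*sqrt(2)*a + 7 + 27*sqrt(2)/2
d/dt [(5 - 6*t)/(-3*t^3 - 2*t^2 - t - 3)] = (18*t^3 + 12*t^2 + 6*t - (6*t - 5)*(9*t^2 + 4*t + 1) + 18)/(3*t^3 + 2*t^2 + t + 3)^2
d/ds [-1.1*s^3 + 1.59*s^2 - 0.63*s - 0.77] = -3.3*s^2 + 3.18*s - 0.63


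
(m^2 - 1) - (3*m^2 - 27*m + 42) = -2*m^2 + 27*m - 43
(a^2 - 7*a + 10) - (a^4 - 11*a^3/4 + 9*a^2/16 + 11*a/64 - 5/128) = -a^4 + 11*a^3/4 + 7*a^2/16 - 459*a/64 + 1285/128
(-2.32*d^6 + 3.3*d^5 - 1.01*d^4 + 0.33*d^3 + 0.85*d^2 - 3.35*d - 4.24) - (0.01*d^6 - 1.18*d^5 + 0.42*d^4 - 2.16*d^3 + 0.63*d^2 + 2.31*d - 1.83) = -2.33*d^6 + 4.48*d^5 - 1.43*d^4 + 2.49*d^3 + 0.22*d^2 - 5.66*d - 2.41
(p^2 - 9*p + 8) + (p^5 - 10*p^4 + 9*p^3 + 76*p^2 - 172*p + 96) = p^5 - 10*p^4 + 9*p^3 + 77*p^2 - 181*p + 104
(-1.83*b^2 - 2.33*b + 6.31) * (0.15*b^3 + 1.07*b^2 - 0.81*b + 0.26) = -0.2745*b^5 - 2.3076*b^4 - 0.0643000000000002*b^3 + 8.1632*b^2 - 5.7169*b + 1.6406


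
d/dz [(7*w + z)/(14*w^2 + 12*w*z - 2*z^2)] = (7*w^2 + 6*w*z - z^2 - 2*(3*w - z)*(7*w + z))/(2*(7*w^2 + 6*w*z - z^2)^2)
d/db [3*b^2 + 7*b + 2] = 6*b + 7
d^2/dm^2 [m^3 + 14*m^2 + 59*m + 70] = 6*m + 28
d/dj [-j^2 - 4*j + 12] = -2*j - 4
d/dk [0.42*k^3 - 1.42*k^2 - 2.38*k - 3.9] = 1.26*k^2 - 2.84*k - 2.38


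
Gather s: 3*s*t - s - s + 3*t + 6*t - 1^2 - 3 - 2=s*(3*t - 2) + 9*t - 6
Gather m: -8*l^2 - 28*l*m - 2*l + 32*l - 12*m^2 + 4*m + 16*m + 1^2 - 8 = -8*l^2 + 30*l - 12*m^2 + m*(20 - 28*l) - 7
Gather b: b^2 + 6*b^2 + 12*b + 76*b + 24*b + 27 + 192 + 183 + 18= 7*b^2 + 112*b + 420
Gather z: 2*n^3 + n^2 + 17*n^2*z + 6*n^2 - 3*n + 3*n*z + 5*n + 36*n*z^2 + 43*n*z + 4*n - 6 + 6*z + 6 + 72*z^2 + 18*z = 2*n^3 + 7*n^2 + 6*n + z^2*(36*n + 72) + z*(17*n^2 + 46*n + 24)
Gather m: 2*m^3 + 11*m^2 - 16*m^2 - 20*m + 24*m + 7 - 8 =2*m^3 - 5*m^2 + 4*m - 1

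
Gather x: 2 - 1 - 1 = 0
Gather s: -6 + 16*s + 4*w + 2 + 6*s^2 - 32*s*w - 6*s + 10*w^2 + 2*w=6*s^2 + s*(10 - 32*w) + 10*w^2 + 6*w - 4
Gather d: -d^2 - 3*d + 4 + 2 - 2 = -d^2 - 3*d + 4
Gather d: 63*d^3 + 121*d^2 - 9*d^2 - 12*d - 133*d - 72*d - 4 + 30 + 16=63*d^3 + 112*d^2 - 217*d + 42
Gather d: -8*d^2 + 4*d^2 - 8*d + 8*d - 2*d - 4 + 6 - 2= -4*d^2 - 2*d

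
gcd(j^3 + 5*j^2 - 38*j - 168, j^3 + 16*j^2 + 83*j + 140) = j^2 + 11*j + 28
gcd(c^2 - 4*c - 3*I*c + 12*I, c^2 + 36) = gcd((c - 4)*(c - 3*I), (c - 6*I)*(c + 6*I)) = 1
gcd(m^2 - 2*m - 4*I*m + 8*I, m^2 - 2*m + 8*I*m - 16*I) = m - 2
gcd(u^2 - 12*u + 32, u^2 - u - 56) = u - 8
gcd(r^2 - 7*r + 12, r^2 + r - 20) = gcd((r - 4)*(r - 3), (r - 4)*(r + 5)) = r - 4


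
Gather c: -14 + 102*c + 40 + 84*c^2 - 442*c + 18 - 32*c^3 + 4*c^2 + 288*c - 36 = -32*c^3 + 88*c^2 - 52*c + 8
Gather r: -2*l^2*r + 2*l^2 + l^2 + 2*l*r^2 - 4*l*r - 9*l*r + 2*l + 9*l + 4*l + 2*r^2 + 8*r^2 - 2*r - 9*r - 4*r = 3*l^2 + 15*l + r^2*(2*l + 10) + r*(-2*l^2 - 13*l - 15)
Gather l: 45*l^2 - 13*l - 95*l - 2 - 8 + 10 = 45*l^2 - 108*l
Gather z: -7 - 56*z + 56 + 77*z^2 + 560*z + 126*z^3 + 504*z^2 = 126*z^3 + 581*z^2 + 504*z + 49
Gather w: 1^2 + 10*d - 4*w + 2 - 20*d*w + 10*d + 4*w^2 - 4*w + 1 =20*d + 4*w^2 + w*(-20*d - 8) + 4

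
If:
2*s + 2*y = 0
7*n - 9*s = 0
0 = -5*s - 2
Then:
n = -18/35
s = -2/5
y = 2/5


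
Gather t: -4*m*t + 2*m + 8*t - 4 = 2*m + t*(8 - 4*m) - 4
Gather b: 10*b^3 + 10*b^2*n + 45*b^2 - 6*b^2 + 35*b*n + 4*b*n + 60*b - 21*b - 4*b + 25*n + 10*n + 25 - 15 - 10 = 10*b^3 + b^2*(10*n + 39) + b*(39*n + 35) + 35*n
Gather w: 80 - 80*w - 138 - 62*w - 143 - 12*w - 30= -154*w - 231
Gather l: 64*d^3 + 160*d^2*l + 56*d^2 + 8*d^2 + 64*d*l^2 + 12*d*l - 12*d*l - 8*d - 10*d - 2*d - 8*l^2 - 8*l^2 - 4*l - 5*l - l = 64*d^3 + 64*d^2 - 20*d + l^2*(64*d - 16) + l*(160*d^2 - 10)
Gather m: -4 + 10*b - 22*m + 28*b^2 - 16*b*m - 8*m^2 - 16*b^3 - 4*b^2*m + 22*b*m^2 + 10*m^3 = -16*b^3 + 28*b^2 + 10*b + 10*m^3 + m^2*(22*b - 8) + m*(-4*b^2 - 16*b - 22) - 4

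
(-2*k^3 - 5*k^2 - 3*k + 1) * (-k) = 2*k^4 + 5*k^3 + 3*k^2 - k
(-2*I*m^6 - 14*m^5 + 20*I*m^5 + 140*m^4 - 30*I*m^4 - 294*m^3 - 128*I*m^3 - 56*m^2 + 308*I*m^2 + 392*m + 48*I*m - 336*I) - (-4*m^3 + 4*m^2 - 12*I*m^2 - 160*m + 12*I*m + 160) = -2*I*m^6 - 14*m^5 + 20*I*m^5 + 140*m^4 - 30*I*m^4 - 290*m^3 - 128*I*m^3 - 60*m^2 + 320*I*m^2 + 552*m + 36*I*m - 160 - 336*I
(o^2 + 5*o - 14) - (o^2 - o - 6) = 6*o - 8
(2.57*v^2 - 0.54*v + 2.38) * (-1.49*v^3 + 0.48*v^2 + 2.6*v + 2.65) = -3.8293*v^5 + 2.0382*v^4 + 2.8766*v^3 + 6.5489*v^2 + 4.757*v + 6.307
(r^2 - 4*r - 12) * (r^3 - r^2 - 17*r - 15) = r^5 - 5*r^4 - 25*r^3 + 65*r^2 + 264*r + 180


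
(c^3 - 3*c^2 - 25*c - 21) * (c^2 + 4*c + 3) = c^5 + c^4 - 34*c^3 - 130*c^2 - 159*c - 63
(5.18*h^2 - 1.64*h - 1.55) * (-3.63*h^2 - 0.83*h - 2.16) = -18.8034*h^4 + 1.6538*h^3 - 4.2011*h^2 + 4.8289*h + 3.348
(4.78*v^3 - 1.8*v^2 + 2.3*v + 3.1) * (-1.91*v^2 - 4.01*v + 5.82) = -9.1298*v^5 - 15.7298*v^4 + 30.6446*v^3 - 25.62*v^2 + 0.955*v + 18.042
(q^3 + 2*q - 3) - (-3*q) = q^3 + 5*q - 3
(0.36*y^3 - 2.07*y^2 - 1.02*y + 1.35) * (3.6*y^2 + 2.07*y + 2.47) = 1.296*y^5 - 6.7068*y^4 - 7.0677*y^3 - 2.3643*y^2 + 0.2751*y + 3.3345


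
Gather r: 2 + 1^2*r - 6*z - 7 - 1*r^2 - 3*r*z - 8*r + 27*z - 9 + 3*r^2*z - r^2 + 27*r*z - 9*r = r^2*(3*z - 2) + r*(24*z - 16) + 21*z - 14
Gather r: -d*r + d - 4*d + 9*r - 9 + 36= -3*d + r*(9 - d) + 27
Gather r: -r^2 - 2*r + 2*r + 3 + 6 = 9 - r^2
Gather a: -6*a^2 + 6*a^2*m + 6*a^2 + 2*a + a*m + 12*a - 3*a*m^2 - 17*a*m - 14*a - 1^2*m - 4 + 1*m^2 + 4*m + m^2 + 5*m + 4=6*a^2*m + a*(-3*m^2 - 16*m) + 2*m^2 + 8*m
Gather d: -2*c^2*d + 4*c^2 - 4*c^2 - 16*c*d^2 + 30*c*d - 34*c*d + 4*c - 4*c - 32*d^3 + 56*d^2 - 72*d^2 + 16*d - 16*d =-32*d^3 + d^2*(-16*c - 16) + d*(-2*c^2 - 4*c)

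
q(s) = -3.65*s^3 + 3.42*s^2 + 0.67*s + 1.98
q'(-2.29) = -72.42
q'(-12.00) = -1658.21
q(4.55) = -267.99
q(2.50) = -32.00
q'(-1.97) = -55.30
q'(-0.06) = 0.22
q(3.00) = -63.78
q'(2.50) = -50.67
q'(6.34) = -396.11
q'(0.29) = 1.73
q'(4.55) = -194.90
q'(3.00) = -77.36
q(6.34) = -786.47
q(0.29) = 2.37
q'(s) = -10.95*s^2 + 6.84*s + 0.67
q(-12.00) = 6793.62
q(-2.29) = 62.21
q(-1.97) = 41.84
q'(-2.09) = -61.46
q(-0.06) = 1.95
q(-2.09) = 48.84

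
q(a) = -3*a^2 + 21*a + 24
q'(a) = 21 - 6*a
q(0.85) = 39.68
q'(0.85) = 15.90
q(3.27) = 60.59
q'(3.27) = 1.38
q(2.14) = 55.20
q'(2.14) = 8.16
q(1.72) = 51.24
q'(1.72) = 10.68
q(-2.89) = -61.75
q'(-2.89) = 38.34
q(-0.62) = 9.83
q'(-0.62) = 24.72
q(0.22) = 28.47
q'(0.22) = 19.68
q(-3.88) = -102.64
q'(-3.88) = 44.28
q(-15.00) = -966.00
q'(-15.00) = 111.00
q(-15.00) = -966.00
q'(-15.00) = 111.00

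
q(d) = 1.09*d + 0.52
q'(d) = 1.09000000000000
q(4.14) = 5.03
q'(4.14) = 1.09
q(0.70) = 1.28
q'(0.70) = 1.09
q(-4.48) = -4.36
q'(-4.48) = 1.09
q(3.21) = 4.02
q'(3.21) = 1.09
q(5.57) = 6.59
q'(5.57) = 1.09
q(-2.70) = -2.42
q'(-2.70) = 1.09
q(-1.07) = -0.65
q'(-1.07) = 1.09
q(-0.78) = -0.33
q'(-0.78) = 1.09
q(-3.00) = -2.75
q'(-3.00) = 1.09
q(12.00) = 13.60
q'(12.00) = 1.09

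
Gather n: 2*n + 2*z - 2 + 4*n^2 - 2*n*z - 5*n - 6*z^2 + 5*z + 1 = 4*n^2 + n*(-2*z - 3) - 6*z^2 + 7*z - 1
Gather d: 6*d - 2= 6*d - 2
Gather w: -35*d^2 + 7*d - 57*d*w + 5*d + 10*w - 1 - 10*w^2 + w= -35*d^2 + 12*d - 10*w^2 + w*(11 - 57*d) - 1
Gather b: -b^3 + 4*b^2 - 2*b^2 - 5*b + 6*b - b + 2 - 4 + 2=-b^3 + 2*b^2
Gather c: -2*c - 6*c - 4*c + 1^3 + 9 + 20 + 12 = 42 - 12*c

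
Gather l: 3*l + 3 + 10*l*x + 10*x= l*(10*x + 3) + 10*x + 3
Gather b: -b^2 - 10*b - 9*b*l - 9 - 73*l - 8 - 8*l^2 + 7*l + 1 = -b^2 + b*(-9*l - 10) - 8*l^2 - 66*l - 16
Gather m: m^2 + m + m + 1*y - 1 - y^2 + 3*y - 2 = m^2 + 2*m - y^2 + 4*y - 3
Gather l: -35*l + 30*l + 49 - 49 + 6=6 - 5*l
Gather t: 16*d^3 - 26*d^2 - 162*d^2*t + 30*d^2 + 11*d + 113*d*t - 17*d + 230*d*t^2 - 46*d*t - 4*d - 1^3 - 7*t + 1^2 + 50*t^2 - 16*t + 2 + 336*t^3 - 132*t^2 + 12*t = 16*d^3 + 4*d^2 - 10*d + 336*t^3 + t^2*(230*d - 82) + t*(-162*d^2 + 67*d - 11) + 2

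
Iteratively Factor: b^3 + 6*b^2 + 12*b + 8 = (b + 2)*(b^2 + 4*b + 4) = (b + 2)^2*(b + 2)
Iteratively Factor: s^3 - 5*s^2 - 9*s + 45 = (s + 3)*(s^2 - 8*s + 15) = (s - 3)*(s + 3)*(s - 5)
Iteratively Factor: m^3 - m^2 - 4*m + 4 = (m - 2)*(m^2 + m - 2) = (m - 2)*(m + 2)*(m - 1)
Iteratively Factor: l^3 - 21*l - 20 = (l + 4)*(l^2 - 4*l - 5) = (l - 5)*(l + 4)*(l + 1)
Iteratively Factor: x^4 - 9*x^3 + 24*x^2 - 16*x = (x - 4)*(x^3 - 5*x^2 + 4*x) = (x - 4)*(x - 1)*(x^2 - 4*x) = x*(x - 4)*(x - 1)*(x - 4)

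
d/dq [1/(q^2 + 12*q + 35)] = 2*(-q - 6)/(q^2 + 12*q + 35)^2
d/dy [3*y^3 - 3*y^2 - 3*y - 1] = 9*y^2 - 6*y - 3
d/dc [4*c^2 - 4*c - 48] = 8*c - 4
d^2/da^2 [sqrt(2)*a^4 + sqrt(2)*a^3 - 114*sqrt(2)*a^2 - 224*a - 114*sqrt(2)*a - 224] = 6*sqrt(2)*(2*a^2 + a - 38)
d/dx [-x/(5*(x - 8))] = 8/(5*(x - 8)^2)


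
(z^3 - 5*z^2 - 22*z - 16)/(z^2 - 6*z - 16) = z + 1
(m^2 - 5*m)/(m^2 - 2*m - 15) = m/(m + 3)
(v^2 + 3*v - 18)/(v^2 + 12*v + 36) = (v - 3)/(v + 6)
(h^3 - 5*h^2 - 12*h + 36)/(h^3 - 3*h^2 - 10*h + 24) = (h - 6)/(h - 4)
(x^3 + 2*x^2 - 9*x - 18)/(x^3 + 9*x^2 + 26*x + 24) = (x - 3)/(x + 4)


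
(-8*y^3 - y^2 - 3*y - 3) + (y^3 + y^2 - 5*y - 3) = -7*y^3 - 8*y - 6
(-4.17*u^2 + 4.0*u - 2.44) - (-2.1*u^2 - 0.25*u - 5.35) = -2.07*u^2 + 4.25*u + 2.91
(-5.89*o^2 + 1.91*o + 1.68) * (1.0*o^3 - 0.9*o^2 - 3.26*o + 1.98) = -5.89*o^5 + 7.211*o^4 + 19.1624*o^3 - 19.4008*o^2 - 1.695*o + 3.3264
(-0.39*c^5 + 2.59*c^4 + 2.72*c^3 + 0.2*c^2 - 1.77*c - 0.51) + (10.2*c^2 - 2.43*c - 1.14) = -0.39*c^5 + 2.59*c^4 + 2.72*c^3 + 10.4*c^2 - 4.2*c - 1.65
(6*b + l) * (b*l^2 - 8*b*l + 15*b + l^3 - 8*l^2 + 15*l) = 6*b^2*l^2 - 48*b^2*l + 90*b^2 + 7*b*l^3 - 56*b*l^2 + 105*b*l + l^4 - 8*l^3 + 15*l^2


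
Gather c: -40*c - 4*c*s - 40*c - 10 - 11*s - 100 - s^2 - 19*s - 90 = c*(-4*s - 80) - s^2 - 30*s - 200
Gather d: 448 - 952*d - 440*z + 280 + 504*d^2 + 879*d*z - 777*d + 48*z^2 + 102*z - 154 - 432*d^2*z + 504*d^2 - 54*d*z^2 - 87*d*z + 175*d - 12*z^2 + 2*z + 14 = d^2*(1008 - 432*z) + d*(-54*z^2 + 792*z - 1554) + 36*z^2 - 336*z + 588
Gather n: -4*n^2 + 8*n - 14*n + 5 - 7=-4*n^2 - 6*n - 2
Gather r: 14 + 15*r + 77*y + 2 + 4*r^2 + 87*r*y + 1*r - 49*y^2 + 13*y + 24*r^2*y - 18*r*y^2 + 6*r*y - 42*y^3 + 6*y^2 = r^2*(24*y + 4) + r*(-18*y^2 + 93*y + 16) - 42*y^3 - 43*y^2 + 90*y + 16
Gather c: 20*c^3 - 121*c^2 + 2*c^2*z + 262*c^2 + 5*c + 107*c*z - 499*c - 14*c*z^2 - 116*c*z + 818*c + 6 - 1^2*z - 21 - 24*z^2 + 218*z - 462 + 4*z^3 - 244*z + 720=20*c^3 + c^2*(2*z + 141) + c*(-14*z^2 - 9*z + 324) + 4*z^3 - 24*z^2 - 27*z + 243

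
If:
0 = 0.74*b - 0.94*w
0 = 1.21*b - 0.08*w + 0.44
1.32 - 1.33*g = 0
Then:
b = -0.38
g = 0.99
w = -0.30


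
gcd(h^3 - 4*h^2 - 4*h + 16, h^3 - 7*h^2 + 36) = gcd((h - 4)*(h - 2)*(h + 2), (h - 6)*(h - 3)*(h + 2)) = h + 2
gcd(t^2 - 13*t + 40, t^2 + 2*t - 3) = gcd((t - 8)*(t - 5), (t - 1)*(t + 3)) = 1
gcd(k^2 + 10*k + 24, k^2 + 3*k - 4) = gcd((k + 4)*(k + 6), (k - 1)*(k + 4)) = k + 4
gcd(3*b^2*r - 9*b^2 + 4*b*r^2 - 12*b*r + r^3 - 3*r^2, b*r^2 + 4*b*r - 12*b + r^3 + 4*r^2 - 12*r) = b + r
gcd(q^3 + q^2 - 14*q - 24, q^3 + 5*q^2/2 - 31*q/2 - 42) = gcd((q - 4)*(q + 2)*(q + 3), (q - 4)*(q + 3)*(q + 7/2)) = q^2 - q - 12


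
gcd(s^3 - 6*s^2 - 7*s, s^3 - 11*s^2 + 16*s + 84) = s - 7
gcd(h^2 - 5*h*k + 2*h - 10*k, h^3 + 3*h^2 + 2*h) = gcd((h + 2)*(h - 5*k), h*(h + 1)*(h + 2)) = h + 2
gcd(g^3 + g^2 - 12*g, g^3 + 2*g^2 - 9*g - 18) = g - 3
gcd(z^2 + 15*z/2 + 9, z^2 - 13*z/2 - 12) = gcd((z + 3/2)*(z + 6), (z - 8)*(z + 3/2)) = z + 3/2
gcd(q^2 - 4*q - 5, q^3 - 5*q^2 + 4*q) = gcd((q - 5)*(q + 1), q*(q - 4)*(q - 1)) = 1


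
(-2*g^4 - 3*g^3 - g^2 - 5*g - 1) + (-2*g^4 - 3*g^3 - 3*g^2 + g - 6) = -4*g^4 - 6*g^3 - 4*g^2 - 4*g - 7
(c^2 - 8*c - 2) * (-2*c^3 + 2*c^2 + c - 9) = -2*c^5 + 18*c^4 - 11*c^3 - 21*c^2 + 70*c + 18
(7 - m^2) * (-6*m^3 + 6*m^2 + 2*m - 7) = 6*m^5 - 6*m^4 - 44*m^3 + 49*m^2 + 14*m - 49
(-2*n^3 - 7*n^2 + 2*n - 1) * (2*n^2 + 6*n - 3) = -4*n^5 - 26*n^4 - 32*n^3 + 31*n^2 - 12*n + 3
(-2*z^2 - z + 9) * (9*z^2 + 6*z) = -18*z^4 - 21*z^3 + 75*z^2 + 54*z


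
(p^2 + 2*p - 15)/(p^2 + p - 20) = (p - 3)/(p - 4)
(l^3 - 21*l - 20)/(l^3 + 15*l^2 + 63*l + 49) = (l^2 - l - 20)/(l^2 + 14*l + 49)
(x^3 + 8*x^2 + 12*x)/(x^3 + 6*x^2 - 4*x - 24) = x/(x - 2)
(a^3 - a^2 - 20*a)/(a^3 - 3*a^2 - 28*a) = (a - 5)/(a - 7)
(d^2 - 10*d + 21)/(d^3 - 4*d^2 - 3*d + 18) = (d - 7)/(d^2 - d - 6)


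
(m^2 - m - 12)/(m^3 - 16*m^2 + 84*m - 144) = (m + 3)/(m^2 - 12*m + 36)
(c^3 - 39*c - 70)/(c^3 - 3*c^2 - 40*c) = (c^2 - 5*c - 14)/(c*(c - 8))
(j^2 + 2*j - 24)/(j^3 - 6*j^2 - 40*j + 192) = 1/(j - 8)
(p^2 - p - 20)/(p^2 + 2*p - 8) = (p - 5)/(p - 2)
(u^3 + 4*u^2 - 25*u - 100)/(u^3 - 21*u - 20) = (u + 5)/(u + 1)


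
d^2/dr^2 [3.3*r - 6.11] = 0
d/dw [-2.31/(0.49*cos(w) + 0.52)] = -1.1319*sin(w)/(0.49*cos(w) + 0.52)^2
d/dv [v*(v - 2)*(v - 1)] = 3*v^2 - 6*v + 2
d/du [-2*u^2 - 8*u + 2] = -4*u - 8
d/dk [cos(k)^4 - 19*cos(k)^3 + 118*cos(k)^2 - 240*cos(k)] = (-4*cos(k)^3 + 57*cos(k)^2 - 236*cos(k) + 240)*sin(k)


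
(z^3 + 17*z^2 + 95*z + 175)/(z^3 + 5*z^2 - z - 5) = (z^2 + 12*z + 35)/(z^2 - 1)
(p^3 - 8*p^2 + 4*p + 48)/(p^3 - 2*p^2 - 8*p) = (p - 6)/p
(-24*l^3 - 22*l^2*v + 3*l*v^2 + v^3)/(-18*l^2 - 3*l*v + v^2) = (24*l^3 + 22*l^2*v - 3*l*v^2 - v^3)/(18*l^2 + 3*l*v - v^2)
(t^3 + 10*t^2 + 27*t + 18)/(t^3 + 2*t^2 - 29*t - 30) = (t + 3)/(t - 5)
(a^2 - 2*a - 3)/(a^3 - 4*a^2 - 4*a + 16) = (a^2 - 2*a - 3)/(a^3 - 4*a^2 - 4*a + 16)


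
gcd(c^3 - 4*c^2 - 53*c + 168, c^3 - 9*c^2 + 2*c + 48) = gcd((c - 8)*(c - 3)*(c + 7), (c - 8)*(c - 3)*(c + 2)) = c^2 - 11*c + 24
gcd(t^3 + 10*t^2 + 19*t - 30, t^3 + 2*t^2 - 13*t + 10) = t^2 + 4*t - 5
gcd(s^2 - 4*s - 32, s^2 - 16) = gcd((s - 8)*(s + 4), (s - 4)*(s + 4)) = s + 4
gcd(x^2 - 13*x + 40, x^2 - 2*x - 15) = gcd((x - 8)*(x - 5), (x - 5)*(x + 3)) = x - 5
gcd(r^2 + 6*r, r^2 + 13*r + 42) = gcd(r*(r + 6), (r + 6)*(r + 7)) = r + 6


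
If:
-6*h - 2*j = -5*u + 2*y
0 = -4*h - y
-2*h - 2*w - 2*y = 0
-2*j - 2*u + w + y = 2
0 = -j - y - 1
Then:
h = 4/57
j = -41/57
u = -6/19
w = 4/19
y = -16/57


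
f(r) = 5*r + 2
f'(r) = 5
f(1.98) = 11.90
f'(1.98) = 5.00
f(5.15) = 27.75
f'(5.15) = 5.00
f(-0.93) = -2.65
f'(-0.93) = 5.00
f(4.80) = 26.00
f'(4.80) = 5.00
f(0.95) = 6.75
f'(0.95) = 5.00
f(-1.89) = -7.45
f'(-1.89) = 5.00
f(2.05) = 12.25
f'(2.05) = 5.00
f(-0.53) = -0.65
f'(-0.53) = 5.00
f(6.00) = 32.00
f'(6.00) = 5.00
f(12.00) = 62.00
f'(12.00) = 5.00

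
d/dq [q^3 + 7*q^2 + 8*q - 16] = 3*q^2 + 14*q + 8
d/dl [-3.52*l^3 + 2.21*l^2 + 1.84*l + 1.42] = -10.56*l^2 + 4.42*l + 1.84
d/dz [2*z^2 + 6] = 4*z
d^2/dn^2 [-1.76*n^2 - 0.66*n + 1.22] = -3.52000000000000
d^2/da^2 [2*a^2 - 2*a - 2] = 4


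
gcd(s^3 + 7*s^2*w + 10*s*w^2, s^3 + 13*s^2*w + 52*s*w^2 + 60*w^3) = s^2 + 7*s*w + 10*w^2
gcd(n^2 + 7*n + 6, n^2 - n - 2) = n + 1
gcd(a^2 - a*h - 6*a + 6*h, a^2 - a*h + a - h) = a - h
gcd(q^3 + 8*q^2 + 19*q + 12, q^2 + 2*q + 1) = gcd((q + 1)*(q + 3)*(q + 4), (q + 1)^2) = q + 1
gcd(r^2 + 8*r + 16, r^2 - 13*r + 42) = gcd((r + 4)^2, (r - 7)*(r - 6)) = 1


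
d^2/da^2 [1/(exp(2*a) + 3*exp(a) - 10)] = (2*(2*exp(a) + 3)^2*exp(a) - (4*exp(a) + 3)*(exp(2*a) + 3*exp(a) - 10))*exp(a)/(exp(2*a) + 3*exp(a) - 10)^3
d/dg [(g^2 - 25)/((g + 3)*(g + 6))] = (9*g^2 + 86*g + 225)/(g^4 + 18*g^3 + 117*g^2 + 324*g + 324)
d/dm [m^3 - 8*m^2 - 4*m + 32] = 3*m^2 - 16*m - 4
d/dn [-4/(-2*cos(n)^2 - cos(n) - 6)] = 4*(4*cos(n) + 1)*sin(n)/(cos(n) + cos(2*n) + 7)^2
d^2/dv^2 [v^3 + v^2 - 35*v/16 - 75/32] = 6*v + 2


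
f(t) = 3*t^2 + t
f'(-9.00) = -53.00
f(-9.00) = 234.00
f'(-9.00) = -53.00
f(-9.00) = 234.00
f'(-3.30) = -18.80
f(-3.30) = 29.37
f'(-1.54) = -8.24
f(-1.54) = 5.57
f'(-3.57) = -20.42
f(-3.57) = 34.66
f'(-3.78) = -21.68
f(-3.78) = 39.09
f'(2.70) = 17.20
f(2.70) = 24.57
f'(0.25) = 2.50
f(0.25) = 0.44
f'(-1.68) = -9.08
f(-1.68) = 6.79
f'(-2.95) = -16.70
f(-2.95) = 23.16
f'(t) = 6*t + 1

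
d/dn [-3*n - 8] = -3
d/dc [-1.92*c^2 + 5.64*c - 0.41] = 5.64 - 3.84*c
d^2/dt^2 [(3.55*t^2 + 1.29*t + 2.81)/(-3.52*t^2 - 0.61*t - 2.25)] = (-16.722112*t^3 - 40.2061440000001*t^2 + 25.099008*t + 10.016498)/(43.614208*t^6 + 22.674432*t^5 + 87.564576*t^4 + 29.214181*t^3 + 55.971675*t^2 + 9.264375*t + 11.390625)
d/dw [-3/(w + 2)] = 3/(w + 2)^2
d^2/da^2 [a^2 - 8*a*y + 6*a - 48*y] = 2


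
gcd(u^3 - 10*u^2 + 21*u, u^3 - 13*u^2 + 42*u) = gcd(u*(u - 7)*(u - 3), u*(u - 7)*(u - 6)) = u^2 - 7*u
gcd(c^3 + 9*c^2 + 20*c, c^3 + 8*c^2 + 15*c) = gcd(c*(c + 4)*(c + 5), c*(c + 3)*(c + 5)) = c^2 + 5*c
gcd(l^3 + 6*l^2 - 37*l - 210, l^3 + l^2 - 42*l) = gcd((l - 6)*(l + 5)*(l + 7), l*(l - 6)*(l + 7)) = l^2 + l - 42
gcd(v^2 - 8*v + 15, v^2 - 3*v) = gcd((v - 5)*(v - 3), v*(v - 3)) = v - 3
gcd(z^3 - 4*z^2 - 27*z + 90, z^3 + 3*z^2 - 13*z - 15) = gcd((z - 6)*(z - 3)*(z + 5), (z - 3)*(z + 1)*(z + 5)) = z^2 + 2*z - 15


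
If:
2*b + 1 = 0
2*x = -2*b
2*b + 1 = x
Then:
No Solution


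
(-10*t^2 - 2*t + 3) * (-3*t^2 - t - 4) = 30*t^4 + 16*t^3 + 33*t^2 + 5*t - 12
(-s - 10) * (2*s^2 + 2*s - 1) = -2*s^3 - 22*s^2 - 19*s + 10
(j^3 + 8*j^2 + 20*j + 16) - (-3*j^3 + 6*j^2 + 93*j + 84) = 4*j^3 + 2*j^2 - 73*j - 68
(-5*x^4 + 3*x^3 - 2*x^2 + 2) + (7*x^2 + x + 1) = -5*x^4 + 3*x^3 + 5*x^2 + x + 3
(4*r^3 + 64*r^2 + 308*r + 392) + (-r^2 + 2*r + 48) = 4*r^3 + 63*r^2 + 310*r + 440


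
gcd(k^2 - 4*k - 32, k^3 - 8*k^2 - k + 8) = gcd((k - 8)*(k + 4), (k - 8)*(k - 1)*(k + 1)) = k - 8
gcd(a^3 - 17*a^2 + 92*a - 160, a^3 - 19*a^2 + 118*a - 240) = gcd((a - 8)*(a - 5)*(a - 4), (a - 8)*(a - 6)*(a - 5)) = a^2 - 13*a + 40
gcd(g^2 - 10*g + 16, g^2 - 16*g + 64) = g - 8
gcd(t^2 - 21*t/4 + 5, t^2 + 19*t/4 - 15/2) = t - 5/4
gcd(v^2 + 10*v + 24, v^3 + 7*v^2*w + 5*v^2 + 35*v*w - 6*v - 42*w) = v + 6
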